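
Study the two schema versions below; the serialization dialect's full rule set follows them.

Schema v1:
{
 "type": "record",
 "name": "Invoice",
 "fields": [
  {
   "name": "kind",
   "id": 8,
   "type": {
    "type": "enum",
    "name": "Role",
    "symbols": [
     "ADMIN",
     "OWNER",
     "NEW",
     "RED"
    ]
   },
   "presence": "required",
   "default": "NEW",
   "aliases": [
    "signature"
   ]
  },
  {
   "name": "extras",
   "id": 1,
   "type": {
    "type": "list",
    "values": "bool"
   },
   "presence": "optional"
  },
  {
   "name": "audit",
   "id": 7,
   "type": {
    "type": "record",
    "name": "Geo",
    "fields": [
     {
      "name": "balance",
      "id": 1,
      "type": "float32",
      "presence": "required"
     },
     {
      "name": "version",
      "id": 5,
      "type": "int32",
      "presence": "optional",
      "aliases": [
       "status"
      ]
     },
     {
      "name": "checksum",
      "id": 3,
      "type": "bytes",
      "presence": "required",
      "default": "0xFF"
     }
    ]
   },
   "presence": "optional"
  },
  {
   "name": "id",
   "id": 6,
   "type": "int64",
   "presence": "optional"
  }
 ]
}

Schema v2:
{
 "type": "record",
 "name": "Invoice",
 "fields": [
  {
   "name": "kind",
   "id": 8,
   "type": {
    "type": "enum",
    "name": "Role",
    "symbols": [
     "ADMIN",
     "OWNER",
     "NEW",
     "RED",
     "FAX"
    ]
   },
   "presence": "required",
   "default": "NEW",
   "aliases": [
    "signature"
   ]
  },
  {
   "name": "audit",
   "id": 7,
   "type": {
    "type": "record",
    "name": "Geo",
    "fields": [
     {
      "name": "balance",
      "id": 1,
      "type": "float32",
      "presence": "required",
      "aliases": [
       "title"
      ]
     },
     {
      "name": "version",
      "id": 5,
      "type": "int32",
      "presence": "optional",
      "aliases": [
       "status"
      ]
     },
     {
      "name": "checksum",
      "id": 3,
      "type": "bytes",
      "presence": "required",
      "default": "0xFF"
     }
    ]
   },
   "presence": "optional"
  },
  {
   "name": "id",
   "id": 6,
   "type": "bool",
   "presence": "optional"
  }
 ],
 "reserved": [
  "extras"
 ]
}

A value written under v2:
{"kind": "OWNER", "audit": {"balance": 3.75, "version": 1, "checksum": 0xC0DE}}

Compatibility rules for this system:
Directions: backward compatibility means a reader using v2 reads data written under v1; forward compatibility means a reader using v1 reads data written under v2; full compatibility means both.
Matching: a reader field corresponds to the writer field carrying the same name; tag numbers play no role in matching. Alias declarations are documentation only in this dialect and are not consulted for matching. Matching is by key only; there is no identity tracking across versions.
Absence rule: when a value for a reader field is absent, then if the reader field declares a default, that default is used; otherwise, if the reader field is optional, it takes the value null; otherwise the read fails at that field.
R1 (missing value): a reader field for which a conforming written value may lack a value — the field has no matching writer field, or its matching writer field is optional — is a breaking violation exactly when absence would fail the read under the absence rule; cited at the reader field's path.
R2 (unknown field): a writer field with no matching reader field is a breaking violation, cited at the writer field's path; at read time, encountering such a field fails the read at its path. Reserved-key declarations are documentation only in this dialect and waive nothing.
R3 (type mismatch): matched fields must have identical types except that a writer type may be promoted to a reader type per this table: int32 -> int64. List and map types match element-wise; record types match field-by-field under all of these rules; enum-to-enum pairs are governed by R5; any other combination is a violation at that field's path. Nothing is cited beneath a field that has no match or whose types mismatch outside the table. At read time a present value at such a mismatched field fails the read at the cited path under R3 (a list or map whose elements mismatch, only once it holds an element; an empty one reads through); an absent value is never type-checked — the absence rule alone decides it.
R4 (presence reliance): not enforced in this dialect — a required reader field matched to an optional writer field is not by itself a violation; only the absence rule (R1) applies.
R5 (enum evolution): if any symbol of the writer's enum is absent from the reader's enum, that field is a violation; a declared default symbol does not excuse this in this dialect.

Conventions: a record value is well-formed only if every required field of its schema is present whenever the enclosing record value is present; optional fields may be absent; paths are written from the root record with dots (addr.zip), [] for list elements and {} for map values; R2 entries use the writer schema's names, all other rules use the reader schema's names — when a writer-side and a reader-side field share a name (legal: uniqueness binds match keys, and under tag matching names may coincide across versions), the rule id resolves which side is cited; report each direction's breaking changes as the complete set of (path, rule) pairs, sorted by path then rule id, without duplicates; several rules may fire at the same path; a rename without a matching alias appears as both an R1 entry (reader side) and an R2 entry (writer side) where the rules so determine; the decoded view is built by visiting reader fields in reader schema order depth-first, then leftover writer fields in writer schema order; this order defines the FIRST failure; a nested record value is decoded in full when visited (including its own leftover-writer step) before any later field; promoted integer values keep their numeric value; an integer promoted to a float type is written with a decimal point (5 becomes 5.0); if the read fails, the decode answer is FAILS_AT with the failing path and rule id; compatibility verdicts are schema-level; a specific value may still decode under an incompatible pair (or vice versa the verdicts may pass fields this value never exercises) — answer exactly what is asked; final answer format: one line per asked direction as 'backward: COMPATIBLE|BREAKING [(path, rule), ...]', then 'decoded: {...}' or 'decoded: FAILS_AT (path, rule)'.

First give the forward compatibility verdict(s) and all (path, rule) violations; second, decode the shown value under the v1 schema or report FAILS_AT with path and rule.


arrows below run writer -> reader for Invoice
checking forward for Invoice: reader v1 against writer v2:
  Role -> Role, writer required: kind aligns to kind
  extras: no writer-side match
  Geo -> Geo, writer optional: audit aligns to audit
  bool -> int64, writer optional: id aligns to id
  float32 -> float32, writer required: audit.balance aligns to audit.balance
  int32 -> int32, writer optional: audit.version aligns to audit.version
  bytes -> bytes, writer required: audit.checksum aligns to audit.checksum
  breaking: (id, R3)
  breaking: (kind, R5)
  => forward: BREAKING (2)
decoding the Invoice value with the v1 reader:
  kind := "OWNER"
  extras := null (missing; optional => null)
  audit.balance := 3.75
  audit.version := 1
  audit.checksum := 0xC0DE
  id := null (missing; optional => null)
  => decoded: {"kind": "OWNER", "extras": null, "audit": {"balance": 3.75, "version": 1, "checksum": 0xC0DE}, "id": null}
the rest of the Invoice diff is inert for this question:
  removed field extras from record Invoice (its key "extras" joins the reserved list) -> affects backward compatibility only, which is not asked

forward: BREAKING [(id, R3), (kind, R5)]; decoded: {"kind": "OWNER", "extras": null, "audit": {"balance": 3.75, "version": 1, "checksum": 0xC0DE}, "id": null}


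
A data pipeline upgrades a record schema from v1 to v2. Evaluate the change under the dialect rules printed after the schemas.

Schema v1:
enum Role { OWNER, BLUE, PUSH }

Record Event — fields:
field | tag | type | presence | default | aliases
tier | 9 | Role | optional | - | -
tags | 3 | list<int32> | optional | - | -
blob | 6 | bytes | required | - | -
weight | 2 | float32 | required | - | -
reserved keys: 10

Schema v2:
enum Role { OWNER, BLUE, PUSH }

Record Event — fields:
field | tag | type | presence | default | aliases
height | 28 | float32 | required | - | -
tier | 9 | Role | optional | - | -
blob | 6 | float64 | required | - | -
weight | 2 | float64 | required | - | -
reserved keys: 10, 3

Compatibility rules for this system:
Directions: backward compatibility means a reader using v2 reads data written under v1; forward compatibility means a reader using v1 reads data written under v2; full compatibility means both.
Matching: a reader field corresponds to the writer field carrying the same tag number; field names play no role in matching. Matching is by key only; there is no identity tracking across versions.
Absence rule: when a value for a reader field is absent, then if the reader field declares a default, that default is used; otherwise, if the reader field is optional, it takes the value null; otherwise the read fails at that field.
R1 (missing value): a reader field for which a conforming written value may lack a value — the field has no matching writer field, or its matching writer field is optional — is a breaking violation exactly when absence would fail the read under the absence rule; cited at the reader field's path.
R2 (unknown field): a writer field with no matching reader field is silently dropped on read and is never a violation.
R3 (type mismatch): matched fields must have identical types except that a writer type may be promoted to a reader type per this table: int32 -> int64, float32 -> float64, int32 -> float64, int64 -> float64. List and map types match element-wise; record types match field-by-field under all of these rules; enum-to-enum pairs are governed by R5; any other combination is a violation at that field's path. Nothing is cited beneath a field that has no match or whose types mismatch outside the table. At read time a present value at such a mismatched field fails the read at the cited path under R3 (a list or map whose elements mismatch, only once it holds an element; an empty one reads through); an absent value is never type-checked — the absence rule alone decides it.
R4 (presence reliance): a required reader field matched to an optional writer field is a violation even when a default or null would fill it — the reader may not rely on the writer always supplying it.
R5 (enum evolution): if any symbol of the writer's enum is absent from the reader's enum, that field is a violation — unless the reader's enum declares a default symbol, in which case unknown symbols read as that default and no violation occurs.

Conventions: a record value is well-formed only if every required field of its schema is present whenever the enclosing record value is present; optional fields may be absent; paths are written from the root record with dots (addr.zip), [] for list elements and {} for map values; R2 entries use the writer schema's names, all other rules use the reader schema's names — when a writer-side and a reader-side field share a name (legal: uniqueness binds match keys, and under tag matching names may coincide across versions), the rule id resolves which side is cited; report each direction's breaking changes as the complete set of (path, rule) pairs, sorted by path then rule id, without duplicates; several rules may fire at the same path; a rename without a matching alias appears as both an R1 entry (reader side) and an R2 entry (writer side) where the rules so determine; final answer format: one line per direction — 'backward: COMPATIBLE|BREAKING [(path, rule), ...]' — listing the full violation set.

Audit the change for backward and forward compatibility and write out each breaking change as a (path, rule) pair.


backward: BREAKING [(blob, R3), (height, R1)]; forward: BREAKING [(blob, R3), (weight, R3)]

in Event below, arrows point writer -> reader
backward pass over Event, reader schema v2, writer schema v1:
  height has no writer counterpart
  tier <- tier (Role -> Role, writer optional)
  blob <- blob (bytes -> float64, writer required)
  weight <- weight (float32 -> float64, writer required)
  writer tags: unknown to reader
  rule R3 violated at blob
  rule R1 violated at height
  backward on Event therefore BREAKING (2)
forward pass over Event, reader schema v1, writer schema v2:
  tier <- tier (Role -> Role, writer optional)
  tags has no writer counterpart
  blob <- blob (float64 -> bytes, writer required)
  weight <- weight (float64 -> float32, writer required)
  writer height: unknown to reader
  rule R3 violated at blob
  rule R3 violated at weight
  forward on Event therefore BREAKING (2)


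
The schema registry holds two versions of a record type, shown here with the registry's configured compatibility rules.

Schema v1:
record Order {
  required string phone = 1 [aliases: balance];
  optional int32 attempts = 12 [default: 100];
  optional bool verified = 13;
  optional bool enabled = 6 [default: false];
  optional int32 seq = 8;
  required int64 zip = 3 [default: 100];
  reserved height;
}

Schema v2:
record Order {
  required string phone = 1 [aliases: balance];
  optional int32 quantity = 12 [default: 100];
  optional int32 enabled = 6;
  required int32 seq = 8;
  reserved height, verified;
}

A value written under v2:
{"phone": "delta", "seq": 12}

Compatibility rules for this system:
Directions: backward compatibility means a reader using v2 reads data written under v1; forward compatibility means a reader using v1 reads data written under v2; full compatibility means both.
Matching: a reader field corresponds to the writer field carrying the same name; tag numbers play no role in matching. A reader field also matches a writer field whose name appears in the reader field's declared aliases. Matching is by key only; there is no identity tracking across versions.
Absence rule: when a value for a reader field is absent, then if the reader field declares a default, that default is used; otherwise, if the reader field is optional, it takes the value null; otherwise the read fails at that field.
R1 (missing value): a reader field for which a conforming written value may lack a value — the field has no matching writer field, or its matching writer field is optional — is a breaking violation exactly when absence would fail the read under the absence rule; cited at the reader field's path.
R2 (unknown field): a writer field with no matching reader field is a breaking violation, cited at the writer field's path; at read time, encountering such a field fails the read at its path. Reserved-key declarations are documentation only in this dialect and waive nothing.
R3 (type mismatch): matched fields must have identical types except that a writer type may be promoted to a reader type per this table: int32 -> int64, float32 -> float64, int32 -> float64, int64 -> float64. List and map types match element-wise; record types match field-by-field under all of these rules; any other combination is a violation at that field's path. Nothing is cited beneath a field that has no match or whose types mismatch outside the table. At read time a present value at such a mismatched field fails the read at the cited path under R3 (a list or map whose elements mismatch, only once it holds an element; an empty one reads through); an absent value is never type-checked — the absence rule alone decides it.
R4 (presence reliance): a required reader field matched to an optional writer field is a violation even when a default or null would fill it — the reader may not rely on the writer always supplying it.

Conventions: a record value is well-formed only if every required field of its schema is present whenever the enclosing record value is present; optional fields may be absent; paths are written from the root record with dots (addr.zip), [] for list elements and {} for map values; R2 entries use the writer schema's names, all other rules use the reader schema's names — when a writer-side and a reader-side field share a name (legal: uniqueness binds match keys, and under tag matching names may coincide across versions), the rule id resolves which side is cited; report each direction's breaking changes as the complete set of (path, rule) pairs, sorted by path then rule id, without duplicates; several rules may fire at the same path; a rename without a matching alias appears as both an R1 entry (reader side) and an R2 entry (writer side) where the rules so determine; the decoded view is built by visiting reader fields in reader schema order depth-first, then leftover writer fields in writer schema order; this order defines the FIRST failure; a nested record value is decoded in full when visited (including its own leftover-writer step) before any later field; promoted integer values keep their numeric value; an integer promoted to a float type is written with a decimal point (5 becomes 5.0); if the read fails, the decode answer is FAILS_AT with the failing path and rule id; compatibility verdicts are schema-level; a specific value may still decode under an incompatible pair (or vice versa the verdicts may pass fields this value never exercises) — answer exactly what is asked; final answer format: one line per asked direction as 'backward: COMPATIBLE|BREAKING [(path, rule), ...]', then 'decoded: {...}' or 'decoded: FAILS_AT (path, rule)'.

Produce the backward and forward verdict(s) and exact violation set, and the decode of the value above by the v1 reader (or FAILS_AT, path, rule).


arrows below run writer -> reader for Order
backward pass over Order, reader schema v2, writer schema v1:
  writer required, string -> string: reader phone maps from writer phone
  quantity has no writer counterpart
  writer optional, bool -> int32: reader enabled maps from writer enabled
  writer optional, int32 -> int32: reader seq maps from writer seq
  attempts (writer side), unknown to reader
  verified (writer side), unknown to reader
  zip (writer side), unknown to reader
  R2 fires at attempts
  R3 fires at enabled
  R1 fires at seq
  R4 fires at seq
  R2 fires at verified
  R2 fires at zip
  => backward verdict for Order: BREAKING, 6 violation(s)
forward pass over Order, reader schema v1, writer schema v2:
  writer required, string -> string: reader phone maps from writer phone
  attempts has no writer counterpart
  verified has no writer counterpart
  writer optional, int32 -> bool: reader enabled maps from writer enabled
  writer required, int32 -> int32: reader seq maps from writer seq
  zip has no writer counterpart
  quantity (writer side), unknown to reader
  R3 fires at enabled
  R2 fires at quantity
  => forward verdict for Order: BREAKING, 2 violation(s)
migrating the Order value to v1:
  phone := "delta"
  attempts := 100 (no value, default fills)
  verified := null (not supplied -> null)
  enabled := false (no value, default fills)
  seq := 12
  zip := 100 (no value, default fills)
  => decoded: {"phone": "delta", "attempts": 100, "verified": null, "enabled": false, "seq": 12, "zip": 100}

backward: BREAKING [(attempts, R2), (enabled, R3), (seq, R1), (seq, R4), (verified, R2), (zip, R2)]; forward: BREAKING [(enabled, R3), (quantity, R2)]; decoded: {"phone": "delta", "attempts": 100, "verified": null, "enabled": false, "seq": 12, "zip": 100}


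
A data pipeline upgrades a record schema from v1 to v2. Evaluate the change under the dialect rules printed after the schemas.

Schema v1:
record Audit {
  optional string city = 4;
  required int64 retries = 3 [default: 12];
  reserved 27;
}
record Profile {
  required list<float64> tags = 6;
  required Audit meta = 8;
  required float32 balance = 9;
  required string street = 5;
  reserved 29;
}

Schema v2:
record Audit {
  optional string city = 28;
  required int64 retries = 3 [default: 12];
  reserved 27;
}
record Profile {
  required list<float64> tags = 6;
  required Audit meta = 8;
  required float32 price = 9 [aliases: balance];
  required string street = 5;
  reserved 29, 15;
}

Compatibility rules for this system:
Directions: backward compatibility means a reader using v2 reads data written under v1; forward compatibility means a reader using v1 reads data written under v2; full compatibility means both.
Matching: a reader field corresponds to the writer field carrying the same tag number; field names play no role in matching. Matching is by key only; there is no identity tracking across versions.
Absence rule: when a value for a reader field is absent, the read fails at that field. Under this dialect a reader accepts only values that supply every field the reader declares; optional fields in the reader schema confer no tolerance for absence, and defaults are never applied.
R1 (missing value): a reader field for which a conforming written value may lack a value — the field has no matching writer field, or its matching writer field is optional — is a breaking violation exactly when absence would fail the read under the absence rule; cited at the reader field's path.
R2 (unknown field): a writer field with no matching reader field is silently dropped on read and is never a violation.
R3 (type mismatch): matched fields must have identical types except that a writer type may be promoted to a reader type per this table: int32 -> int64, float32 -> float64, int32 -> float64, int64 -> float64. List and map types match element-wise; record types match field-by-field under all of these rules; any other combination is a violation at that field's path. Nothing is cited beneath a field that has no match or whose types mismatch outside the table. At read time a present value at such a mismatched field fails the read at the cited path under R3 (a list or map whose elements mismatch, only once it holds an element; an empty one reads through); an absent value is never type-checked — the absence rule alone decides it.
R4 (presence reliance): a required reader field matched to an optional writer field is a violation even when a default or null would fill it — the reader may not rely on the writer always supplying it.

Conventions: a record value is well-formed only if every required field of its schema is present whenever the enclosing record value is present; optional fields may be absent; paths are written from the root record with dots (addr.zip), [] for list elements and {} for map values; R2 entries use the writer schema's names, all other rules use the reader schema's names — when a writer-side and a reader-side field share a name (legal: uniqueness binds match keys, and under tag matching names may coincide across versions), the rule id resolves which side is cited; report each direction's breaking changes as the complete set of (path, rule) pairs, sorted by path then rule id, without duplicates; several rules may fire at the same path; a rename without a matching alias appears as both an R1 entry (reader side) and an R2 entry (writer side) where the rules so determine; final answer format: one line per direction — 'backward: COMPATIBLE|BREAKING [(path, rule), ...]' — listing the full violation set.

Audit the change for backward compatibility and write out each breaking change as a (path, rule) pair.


backward: BREAKING [(meta.city, R1)]

each type pair in Profile: writer, then reader
backward for Profile (reader v2, writer v1):
  list<float64> -> list<float64>, writer required: tags aligns to tags
  Audit -> Audit, writer required: meta aligns to meta
  float32 -> float32, writer required: price aligns to balance
  string -> string, writer required: street aligns to street
  meta.city: no writer-side match
  int64 -> int64, writer required: meta.retries aligns to meta.retries
  writer meta.city: unknown to reader
  rule R1 violated at meta.city
  => backward: BREAKING (1)
diffs on Profile not affecting the asked answer:
  renamed field balance to price in record Profile (alias balance declared on the renamed field) -> no rule fires on it in Profile's dialect; the asked verdict holds
  field city in record Audit: tag 4 changed to 28 -> no rule fires on it in Profile's dialect; the asked verdict holds


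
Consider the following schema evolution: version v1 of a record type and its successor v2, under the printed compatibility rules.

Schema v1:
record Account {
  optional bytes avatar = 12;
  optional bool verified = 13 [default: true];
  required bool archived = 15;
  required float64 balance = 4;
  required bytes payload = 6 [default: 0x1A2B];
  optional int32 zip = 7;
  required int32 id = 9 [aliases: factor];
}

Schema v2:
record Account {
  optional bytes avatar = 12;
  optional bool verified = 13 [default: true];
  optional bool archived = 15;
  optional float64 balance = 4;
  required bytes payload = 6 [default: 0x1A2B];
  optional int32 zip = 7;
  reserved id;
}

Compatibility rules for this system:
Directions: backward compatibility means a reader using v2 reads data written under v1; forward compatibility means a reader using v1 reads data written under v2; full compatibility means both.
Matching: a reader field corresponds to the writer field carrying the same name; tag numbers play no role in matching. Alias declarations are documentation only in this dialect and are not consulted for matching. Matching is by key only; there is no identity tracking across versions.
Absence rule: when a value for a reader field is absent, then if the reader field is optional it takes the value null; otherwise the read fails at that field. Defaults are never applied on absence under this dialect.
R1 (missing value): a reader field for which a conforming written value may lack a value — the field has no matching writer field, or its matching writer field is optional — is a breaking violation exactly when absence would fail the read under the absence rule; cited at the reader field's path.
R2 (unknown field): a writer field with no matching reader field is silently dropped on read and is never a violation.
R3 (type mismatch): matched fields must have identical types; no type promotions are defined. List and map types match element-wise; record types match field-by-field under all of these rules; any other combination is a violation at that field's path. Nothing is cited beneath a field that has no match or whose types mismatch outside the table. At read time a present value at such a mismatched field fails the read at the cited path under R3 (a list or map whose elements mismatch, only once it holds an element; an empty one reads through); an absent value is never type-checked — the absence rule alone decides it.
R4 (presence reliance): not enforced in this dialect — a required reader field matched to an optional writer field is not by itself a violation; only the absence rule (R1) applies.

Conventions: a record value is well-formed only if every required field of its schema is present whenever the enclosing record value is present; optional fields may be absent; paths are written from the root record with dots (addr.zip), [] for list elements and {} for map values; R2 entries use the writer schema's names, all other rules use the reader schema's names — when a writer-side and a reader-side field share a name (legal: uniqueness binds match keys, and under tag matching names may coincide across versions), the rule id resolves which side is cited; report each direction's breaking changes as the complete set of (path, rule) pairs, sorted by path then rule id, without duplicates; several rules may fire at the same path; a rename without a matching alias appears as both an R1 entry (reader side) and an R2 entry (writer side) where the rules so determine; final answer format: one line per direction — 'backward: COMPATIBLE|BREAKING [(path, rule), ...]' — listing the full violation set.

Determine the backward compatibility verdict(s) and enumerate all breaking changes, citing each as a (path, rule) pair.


backward: COMPATIBLE []

in Account below, arrows point writer -> reader
checking backward for Account: reader v2 against writer v1:
  avatar: bytes -> bytes, writer optional; from avatar
  verified: bool -> bool, writer optional; from verified
  archived: bool -> bool, writer required; from archived
  balance: float64 -> float64, writer required; from balance
  payload: bytes -> bytes, writer required; from payload
  zip: int32 -> int32, writer optional; from zip
  writer field id has no reader counterpart
  => no violations; backward on Account: COMPATIBLE
remaining Account differences; none change what is asked:
  removed field id from record Account (its key "id" joins the reserved list) -> affects forward compatibility only, which is not asked
  field balance in record Account: required changed to optional -> affects forward compatibility only, which is not asked
  field archived in record Account: required changed to optional -> affects forward compatibility only, which is not asked


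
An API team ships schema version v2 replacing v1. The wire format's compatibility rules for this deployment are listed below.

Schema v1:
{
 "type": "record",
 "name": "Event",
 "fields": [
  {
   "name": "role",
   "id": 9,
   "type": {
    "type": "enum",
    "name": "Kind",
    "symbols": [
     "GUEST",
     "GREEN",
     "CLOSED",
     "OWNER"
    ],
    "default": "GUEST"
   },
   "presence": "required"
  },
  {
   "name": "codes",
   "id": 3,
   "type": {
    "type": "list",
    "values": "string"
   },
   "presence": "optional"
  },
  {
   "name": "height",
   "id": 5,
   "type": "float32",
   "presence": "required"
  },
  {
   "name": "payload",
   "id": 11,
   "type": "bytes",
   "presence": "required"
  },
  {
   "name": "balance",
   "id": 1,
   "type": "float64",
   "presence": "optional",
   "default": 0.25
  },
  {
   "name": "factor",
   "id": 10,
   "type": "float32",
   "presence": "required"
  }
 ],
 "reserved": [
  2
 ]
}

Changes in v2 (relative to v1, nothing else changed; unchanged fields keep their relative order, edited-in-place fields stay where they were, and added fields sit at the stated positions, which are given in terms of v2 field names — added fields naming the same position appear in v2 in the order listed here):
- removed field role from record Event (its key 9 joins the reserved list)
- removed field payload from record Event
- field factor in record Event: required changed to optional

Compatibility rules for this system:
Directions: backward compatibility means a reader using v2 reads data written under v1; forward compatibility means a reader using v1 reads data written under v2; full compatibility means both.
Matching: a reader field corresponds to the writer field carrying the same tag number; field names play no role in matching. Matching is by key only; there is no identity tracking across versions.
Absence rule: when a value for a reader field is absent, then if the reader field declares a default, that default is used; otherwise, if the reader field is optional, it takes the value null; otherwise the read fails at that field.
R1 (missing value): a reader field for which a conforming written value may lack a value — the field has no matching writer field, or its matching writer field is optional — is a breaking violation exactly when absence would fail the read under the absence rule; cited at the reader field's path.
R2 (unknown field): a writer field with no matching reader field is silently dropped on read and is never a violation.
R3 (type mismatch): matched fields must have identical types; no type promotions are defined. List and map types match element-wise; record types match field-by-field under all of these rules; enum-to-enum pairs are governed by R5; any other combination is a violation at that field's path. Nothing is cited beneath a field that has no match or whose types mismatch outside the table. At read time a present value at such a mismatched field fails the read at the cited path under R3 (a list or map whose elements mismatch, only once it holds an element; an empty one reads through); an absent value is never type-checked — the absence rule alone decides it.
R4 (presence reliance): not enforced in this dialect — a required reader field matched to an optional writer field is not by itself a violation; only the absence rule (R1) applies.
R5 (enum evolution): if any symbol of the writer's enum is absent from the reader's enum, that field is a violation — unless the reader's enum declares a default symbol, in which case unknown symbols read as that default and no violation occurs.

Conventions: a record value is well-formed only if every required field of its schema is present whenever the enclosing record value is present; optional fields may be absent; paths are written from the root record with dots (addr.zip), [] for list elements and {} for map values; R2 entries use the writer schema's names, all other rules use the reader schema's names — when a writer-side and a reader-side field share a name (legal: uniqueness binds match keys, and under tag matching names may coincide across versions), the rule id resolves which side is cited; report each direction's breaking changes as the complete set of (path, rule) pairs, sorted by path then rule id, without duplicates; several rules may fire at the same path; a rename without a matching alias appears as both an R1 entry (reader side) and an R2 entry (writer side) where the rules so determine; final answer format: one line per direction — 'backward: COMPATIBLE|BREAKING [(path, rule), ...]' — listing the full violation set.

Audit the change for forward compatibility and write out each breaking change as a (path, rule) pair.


forward: BREAKING [(factor, R1), (payload, R1), (role, R1)]

each type pair in Event: writer, then reader
forward analysis of Event with v1 as reader and v2 as writer:
  role: no writer match
  codes: list<string> -> list<string>, writer optional; from codes
  height: float32 -> float32, writer required; from height
  payload: no writer match
  balance: float64 -> float64, writer optional; from balance
  factor: float32 -> float32, writer optional; from factor
  breaking: (factor, R1)
  breaking: (payload, R1)
  breaking: (role, R1)
  => 3 violation(s): forward is BREAKING for Event


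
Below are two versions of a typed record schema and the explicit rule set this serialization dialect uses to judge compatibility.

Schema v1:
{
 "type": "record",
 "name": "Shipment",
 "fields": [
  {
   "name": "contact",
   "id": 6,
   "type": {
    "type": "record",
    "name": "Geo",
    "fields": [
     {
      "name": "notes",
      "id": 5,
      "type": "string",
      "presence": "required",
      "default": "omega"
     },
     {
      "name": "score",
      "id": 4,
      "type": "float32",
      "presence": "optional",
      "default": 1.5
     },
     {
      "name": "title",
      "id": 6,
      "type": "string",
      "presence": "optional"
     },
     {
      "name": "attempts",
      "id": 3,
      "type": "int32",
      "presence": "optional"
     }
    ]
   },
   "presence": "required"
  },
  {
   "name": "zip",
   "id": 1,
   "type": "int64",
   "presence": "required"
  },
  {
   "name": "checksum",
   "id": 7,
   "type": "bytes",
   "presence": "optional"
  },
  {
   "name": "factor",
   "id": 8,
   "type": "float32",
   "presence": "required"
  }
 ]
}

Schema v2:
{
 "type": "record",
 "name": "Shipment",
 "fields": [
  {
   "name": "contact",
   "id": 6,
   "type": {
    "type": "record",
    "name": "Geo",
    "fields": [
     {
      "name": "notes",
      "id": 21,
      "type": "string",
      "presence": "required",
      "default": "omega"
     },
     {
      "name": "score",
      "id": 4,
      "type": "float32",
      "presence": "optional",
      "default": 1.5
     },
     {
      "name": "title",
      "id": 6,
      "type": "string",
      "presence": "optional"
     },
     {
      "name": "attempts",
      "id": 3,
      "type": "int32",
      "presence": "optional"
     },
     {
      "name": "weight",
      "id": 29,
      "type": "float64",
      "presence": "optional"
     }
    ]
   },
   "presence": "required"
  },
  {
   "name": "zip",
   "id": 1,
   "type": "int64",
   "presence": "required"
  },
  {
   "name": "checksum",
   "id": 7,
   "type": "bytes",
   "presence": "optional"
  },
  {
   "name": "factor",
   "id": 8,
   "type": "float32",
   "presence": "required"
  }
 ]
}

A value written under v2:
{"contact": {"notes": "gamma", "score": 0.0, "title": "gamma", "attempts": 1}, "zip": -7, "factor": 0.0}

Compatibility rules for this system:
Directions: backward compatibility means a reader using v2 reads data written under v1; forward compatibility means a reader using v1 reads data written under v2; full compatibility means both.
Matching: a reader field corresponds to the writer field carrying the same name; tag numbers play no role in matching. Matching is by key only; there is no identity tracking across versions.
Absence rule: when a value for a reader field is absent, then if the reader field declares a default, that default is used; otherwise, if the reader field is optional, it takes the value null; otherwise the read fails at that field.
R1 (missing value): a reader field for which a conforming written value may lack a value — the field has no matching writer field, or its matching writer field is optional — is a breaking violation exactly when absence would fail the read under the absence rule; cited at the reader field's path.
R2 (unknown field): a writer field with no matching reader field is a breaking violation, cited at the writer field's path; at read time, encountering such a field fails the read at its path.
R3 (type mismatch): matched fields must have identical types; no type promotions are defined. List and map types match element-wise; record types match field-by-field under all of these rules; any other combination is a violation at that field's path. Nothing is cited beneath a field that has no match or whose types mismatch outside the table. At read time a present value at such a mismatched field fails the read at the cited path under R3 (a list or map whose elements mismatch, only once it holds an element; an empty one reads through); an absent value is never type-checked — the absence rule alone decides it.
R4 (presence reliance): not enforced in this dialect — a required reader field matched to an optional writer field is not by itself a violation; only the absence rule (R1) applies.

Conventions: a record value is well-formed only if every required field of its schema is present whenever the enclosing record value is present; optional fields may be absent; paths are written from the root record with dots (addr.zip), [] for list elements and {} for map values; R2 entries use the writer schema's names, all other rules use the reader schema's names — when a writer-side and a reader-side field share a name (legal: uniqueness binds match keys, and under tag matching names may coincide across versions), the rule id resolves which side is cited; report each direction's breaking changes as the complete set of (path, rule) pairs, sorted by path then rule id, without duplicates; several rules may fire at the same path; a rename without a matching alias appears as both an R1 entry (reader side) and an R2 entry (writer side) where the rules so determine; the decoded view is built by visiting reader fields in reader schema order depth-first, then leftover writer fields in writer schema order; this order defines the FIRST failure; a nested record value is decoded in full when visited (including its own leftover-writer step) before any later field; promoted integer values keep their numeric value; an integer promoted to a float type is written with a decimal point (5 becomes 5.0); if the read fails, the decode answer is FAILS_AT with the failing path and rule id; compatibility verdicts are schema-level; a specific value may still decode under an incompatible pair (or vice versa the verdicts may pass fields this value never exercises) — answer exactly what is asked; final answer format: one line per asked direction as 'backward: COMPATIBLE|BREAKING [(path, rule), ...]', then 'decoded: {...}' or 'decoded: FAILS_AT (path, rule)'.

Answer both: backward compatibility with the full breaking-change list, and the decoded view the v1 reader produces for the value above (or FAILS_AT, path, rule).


the writer's type comes first in each Shipment pair
backward on Shipment — v2 reading data written by v1:
  contact <- contact (Geo -> Geo, writer required)
  zip <- zip (int64 -> int64, writer required)
  checksum <- checksum (bytes -> bytes, writer optional)
  factor <- factor (float32 -> float32, writer required)
  contact.notes <- contact.notes (string -> string, writer required)
  contact.score <- contact.score (float32 -> float32, writer optional)
  contact.title <- contact.title (string -> string, writer optional)
  contact.attempts <- contact.attempts (int32 -> int32, writer optional)
  contact.weight: no writer match
  => backward: COMPATIBLE
decode walk for Shipment under reader schema v1:
  contact.notes := "gamma"
  contact.score := 0.0
  contact.title := "gamma"
  contact.attempts := 1
  zip := -7
  checksum := null (not supplied -> null)
  factor := 0.0
  => decoded: {"contact": {"notes": "gamma", "score": 0.0, "title": "gamma", "attempts": 1}, "zip": -7, "checksum": null, "factor": 0.0}
remaining Shipment differences; none change what is asked:
  field notes in record Geo: tag 5 changed to 21 -> fires no rule on Shipment, leaving the asked answer as it is
  added field weight to record Geo: optional float64, tag 29 (in v2 it sits last) -> fires only in the forward direction of Shipment, which is not asked here

backward: COMPATIBLE []; decoded: {"contact": {"notes": "gamma", "score": 0.0, "title": "gamma", "attempts": 1}, "zip": -7, "checksum": null, "factor": 0.0}
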